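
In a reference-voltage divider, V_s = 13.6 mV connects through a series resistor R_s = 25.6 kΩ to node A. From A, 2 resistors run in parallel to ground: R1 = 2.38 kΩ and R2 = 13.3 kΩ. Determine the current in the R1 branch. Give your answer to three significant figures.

Combine the parallel branches: R_p = (1/2.38 + 1/13.3)⁻¹ = 2.019 kΩ.
V_A = 13.6 × 2.019/27.62 = 0.9941 mV.
I(R1) = V_A / R1 = 0.9941/2.38 = 0.4177 µA.

I ≈ 0.418 µA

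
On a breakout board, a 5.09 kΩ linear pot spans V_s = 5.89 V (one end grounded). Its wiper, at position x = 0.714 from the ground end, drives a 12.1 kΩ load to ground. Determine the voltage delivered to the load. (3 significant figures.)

Lower segment x·R_p = 3.634 kΩ; upper segment (1−x)·R_p = 1.456 kΩ.
R_L loads the lower segment: effective lower R = 2.795 kΩ.
V_out = 5.89 × 2.795/(1.456 + 2.795) = 3.873 V.
(Unloaded: V_out = x·V_s = 4.21 V.)

V_out ≈ 3.87 V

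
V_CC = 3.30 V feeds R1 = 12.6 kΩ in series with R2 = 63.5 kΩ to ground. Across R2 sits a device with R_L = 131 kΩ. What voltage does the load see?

V_out ≈ 2.55 V

First combine the lower leg with the load: R2 ‖ R_L = 42.77 kΩ.
Then V_out = V_CC · R2'/(R1 + R2') = 3.30 × 42.77/55.37 = 2.549 V.
(Unloaded it would be 2.75 V; the load pulls it down.)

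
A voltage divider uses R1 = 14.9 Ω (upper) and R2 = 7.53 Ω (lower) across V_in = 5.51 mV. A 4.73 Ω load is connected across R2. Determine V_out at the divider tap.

R2 ‖ R_L = (7.53 × 4.73)/(7.53 + 4.73) = 2.905 Ω.
Then V_out = V_in · R2'/(R1 + R2') = 5.51 × 2.905/17.81 = 0.8990 mV.

V_out ≈ 0.899 mV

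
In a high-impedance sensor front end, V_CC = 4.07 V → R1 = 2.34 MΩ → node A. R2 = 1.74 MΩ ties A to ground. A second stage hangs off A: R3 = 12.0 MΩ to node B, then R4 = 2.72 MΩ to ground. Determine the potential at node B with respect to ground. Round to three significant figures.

V_B ≈ 0.300 V

Looking into the second stage from A: R3 + R4 = 14.72 MΩ appears in parallel with R2.
Effective lower resistance at A: R2 ‖ 14.72 = 1.556 MΩ.
So V_A = 4.07 × 0.3994 = 1.626 V.
V_B = V_A × 0.1848 = 0.3004 V.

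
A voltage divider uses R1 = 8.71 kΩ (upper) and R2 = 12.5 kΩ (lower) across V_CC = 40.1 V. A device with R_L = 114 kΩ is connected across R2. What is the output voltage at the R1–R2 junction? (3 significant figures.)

R2 ‖ R_L = (12.5 × 114)/(12.5 + 114) = 11.26 kΩ.
Then V_out = V_CC · R2'/(R1 + R2') = 40.1 × 11.26/19.97 = 22.61 V.

V_out ≈ 22.6 V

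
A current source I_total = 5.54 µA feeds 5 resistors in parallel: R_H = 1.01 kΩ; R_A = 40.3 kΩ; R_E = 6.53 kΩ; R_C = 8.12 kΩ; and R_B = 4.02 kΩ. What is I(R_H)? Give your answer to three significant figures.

I ≈ 3.56 µA

ΣG = 1/1.01 + 1/40.3 + 1/6.53 + 1/8.12 + 1/4.02 = 1.540.
R_H takes the fraction G_k/ΣG = 0.9901/1.540 = 0.6429, so I = 5.54 × 0.6429 = 3.562 µA.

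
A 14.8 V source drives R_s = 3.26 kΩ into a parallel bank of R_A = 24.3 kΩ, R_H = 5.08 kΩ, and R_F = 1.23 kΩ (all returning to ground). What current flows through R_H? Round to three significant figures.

I ≈ 0.658 mA

Combine the parallel branches: R_p = (1/24.3 + 1/5.08 + 1/1.23)⁻¹ = 0.9515 kΩ.
V_A = 14.8 × 0.9515/4.211 = 3.344 V.
Branch current I = V_A/R_H = 3.344/5.08 = 0.6582 mA.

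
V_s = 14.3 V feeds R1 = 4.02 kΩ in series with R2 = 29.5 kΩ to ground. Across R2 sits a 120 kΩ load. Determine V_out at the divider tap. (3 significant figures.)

V_out ≈ 12.2 V

The load sits in parallel with R2, giving an effective lower resistance R2' = R2·R_L/(R2+R_L) = 23.68 kΩ.
Then V_out = V_s · R2'/(R1 + R2') = 14.3 × 23.68/27.70 = 12.22 V.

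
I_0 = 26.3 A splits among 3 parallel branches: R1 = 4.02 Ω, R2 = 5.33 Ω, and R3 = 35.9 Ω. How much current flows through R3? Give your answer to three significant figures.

Conductances: ΣG = 1/4.02 + 1/5.33 + 1/35.9 = 0.4642 (1/Ω).
R3 takes the fraction G_k/ΣG = 0.02786/0.4642 = 0.06000, so I = 26.3 × 0.06000 = 1.578 A.

I ≈ 1.58 A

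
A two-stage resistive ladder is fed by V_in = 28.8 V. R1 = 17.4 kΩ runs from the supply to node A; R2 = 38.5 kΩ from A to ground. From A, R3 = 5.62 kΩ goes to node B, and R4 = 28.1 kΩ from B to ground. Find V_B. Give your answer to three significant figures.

V_B ≈ 12.2 V

Node A sees R2 in parallel with the series input of stage 2, R3 + R4 = 33.72 kΩ.
Effective lower resistance at A: R2 ‖ 33.72 = 17.98 kΩ.
So V_A = 28.8 × 0.5081 = 14.63 V.
Then the unloaded second divider: V_B = V_A × R4/(R3+R4) = 14.63 × 0.8333 = 12.20 V.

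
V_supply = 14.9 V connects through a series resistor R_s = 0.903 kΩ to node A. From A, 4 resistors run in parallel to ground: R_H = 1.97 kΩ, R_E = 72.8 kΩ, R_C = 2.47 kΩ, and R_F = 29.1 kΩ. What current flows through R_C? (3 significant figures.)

Equivalent of the parallel group: R_p = 1.041 kΩ.
V_A by voltage divider: V_A = 14.9 × 1.041/(0.903 + 1.041) = 7.979 V.
I(R_C) = V_A / R_C = 7.979/2.47 = 3.230 mA.

I ≈ 3.23 mA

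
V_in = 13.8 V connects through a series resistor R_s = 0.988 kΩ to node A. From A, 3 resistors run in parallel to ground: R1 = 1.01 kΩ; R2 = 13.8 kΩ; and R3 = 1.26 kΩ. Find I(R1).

Parallel bank: R_p = 1/(1/1.01 + 1/13.8 + 1/1.26) = 0.5387 kΩ.
Node voltage V_A = V_in · R_p/(R_s + R_p) = 13.8 × 0.3529 = 4.870 V.
I(R1) = V_A / R1 = 4.870/1.01 = 4.821 mA.

I ≈ 4.82 mA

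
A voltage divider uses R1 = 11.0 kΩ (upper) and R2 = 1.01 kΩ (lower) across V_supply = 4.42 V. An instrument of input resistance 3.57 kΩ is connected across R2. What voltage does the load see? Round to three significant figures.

First combine the lower leg with the load: R2 ‖ R_L = 0.7873 kΩ.
Then V_out = V_supply · R2'/(R1 + R2') = 4.42 × 0.7873/11.79 = 0.2952 V.

V_out ≈ 0.295 V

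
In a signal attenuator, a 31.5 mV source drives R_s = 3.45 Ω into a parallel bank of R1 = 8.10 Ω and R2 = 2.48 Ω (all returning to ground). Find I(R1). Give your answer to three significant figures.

I ≈ 1.38 mA

Parallel bank: R_p = 1/(1/8.10 + 1/2.48) = 1.899 Ω.
V_A by voltage divider: V_A = 31.5 × 1.899/(3.45 + 1.899) = 11.18 mV.
I(R1) = V_A / R1 = 11.18/8.10 = 1.380 mA.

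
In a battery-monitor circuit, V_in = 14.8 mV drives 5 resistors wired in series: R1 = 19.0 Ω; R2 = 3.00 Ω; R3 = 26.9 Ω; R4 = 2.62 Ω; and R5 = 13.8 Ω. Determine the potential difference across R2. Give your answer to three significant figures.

V ≈ 0.680 mV

Series total: ΣR = 19.0 + 3.00 + 26.9 + 2.62 + 13.8 = 65.32 Ω.
Voltage divider: V = V_in · (3.000 / 65.32) = 14.8 × 0.04593 = 0.6797 mV.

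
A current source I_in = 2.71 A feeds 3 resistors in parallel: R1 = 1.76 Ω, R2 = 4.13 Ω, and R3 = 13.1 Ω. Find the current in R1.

I ≈ 1.74 A

ΣG = 1/1.76 + 1/4.13 + 1/13.1 = 0.8866.
By the current-divider rule, I = I_in · G_k/ΣG = 2.71 × 0.6408 = 1.737 A.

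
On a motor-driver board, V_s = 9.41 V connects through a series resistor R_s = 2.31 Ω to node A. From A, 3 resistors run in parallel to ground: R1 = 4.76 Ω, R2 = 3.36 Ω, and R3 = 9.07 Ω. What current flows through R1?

I ≈ 0.814 A

Combine the parallel branches: R_p = (1/4.76 + 1/3.36 + 1/9.07)⁻¹ = 1.618 Ω.
V_A = 9.41 × 1.618/3.928 = 3.876 V.
I(R1) = V_A / R1 = 3.876/4.76 = 0.8144 A.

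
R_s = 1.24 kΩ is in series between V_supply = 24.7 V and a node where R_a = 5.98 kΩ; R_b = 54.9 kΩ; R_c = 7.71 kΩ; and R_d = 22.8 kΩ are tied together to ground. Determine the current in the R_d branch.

I ≈ 0.750 mA

Combine the parallel branches: R_p = (1/5.98 + 1/54.9 + 1/7.71 + 1/22.8)⁻¹ = 2.786 kΩ.
Node voltage V_A = V_supply · R_p/(R_s + R_p) = 24.7 × 0.6920 = 17.09 V.
Branch current I = V_A/R_d = 17.09/22.8 = 0.7496 mA.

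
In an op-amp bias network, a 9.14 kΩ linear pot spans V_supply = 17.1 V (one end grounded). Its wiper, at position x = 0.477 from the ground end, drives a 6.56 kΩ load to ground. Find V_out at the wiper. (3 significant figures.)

V_out ≈ 6.05 V

The pot divides into 4.780 kΩ above the wiper and 4.360 kΩ below.
Lower segment in parallel with the load: 4.360 ‖ 6.56 = 2.619 kΩ.
Loaded-divider output: V_out = 17.1 × 0.3540 = 6.053 V.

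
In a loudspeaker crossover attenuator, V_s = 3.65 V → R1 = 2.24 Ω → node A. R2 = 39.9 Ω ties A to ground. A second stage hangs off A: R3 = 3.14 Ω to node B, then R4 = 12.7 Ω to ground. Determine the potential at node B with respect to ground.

The second stage (R3 + R4 = 15.84 Ω) loads node A in parallel with R2.
Effective lower resistance at A: R2 ‖ 15.84 = 11.34 Ω.
First divider: V_A = V_s · 11.34/(2.24 + 11.34) = 3.048 V.
Then the unloaded second divider: V_B = V_A × R4/(R3+R4) = 3.048 × 0.8018 = 2.444 V.

V_B ≈ 2.44 V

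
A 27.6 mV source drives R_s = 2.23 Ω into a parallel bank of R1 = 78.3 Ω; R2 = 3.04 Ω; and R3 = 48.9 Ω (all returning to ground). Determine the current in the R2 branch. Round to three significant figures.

I ≈ 5.02 mA

Equivalent of the parallel group: R_p = 2.761 Ω.
V_A = 27.6 × 2.761/4.991 = 15.27 mV.
Branch current I = V_A/R2 = 15.27/3.04 = 5.023 mA.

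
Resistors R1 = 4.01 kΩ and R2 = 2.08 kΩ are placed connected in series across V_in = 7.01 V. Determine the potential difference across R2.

Total series resistance ΣR = 4.01 + 2.08 = 6.090 kΩ.
Voltage divider: V = V_in · (2.080 / 6.090) = 7.01 × 0.3415 = 2.394 V.

V ≈ 2.39 V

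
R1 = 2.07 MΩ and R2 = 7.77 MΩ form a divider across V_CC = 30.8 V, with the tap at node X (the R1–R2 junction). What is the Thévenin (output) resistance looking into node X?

Zeroing V_CC shorts the top of R1 to ground, so R_th = R1 ‖ R2 = 1.635 MΩ.

R_th ≈ 1.63 MΩ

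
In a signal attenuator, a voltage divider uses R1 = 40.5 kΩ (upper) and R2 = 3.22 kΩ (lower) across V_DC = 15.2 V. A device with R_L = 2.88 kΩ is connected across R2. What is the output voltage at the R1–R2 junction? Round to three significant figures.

First combine the lower leg with the load: R2 ‖ R_L = 1.520 kΩ.
Then V_out = V_DC · R2'/(R1 + R2') = 15.2 × 1.520/42.02 = 0.5499 V.

V_out ≈ 0.550 V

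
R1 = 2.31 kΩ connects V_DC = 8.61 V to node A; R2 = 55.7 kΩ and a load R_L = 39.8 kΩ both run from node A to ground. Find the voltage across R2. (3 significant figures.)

V_out ≈ 7.83 V

R2 ‖ R_L = (55.7 × 39.8)/(55.7 + 39.8) = 23.21 kΩ.
Then V_out = V_DC · R2'/(R1 + R2') = 8.61 × 23.21/25.52 = 7.831 V.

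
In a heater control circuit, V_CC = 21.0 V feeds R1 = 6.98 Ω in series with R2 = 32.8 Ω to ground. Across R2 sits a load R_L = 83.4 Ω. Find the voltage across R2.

The load sits in parallel with R2, giving an effective lower resistance R2' = R2·R_L/(R2+R_L) = 23.54 Ω.
Then V_out = V_CC · R2'/(R1 + R2') = 21.0 × 23.54/30.52 = 16.20 V.

V_out ≈ 16.2 V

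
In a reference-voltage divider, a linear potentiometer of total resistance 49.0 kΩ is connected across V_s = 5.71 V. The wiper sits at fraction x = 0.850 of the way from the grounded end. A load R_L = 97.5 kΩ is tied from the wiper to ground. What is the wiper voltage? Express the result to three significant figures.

The pot divides into 7.350 kΩ above the wiper and 41.65 kΩ below.
(x·R_p) ‖ R_L = 29.18 kΩ.
Loaded-divider output: V_out = 5.71 × 0.7988 = 4.561 V.

V_out ≈ 4.56 V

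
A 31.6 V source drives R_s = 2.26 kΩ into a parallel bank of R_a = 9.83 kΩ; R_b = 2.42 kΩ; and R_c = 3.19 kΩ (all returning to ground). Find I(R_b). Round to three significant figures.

I ≈ 4.55 mA

Combine the parallel branches: R_p = (1/9.83 + 1/2.42 + 1/3.19)⁻¹ = 1.207 kΩ.
V_A by voltage divider: V_A = 31.6 × 1.207/(2.26 + 1.207) = 11.00 V.
I(R_b) = V_A / R_b = 11.00/2.42 = 4.546 mA.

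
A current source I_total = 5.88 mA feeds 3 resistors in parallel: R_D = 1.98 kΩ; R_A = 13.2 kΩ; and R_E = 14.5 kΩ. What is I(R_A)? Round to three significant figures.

Conductances: ΣG = 1/1.98 + 1/13.2 + 1/14.5 = 0.6498 (1/kΩ).
By the current-divider rule, I = I_total · G_k/ΣG = 5.88 × 0.1166 = 0.6856 mA.

I ≈ 0.686 mA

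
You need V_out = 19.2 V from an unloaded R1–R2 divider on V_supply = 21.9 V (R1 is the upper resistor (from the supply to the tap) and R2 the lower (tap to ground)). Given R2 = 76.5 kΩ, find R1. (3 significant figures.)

Required fraction k = V_out/V_supply = 0.8767.
Rearranging, R1 = R2·(1−k)/k = 76.5 × 0.1406 = 10.76 kΩ.

R1 ≈ 10.8 kΩ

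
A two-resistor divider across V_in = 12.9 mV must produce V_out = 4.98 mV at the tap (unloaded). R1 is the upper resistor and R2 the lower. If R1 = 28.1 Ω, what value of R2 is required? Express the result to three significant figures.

R2 ≈ 17.7 Ω

V_out/V_in = R2/(R1+R2) = 0.3860.
So R2 = R1 · V_out/(V_in − V_out) = 28.1 × 4.98/(12.9 − 4.98) = 28.1 × 0.6288 = 17.67 Ω.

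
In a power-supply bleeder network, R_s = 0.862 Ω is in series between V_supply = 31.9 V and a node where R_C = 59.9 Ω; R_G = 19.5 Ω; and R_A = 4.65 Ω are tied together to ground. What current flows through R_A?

I ≈ 5.51 A

Equivalent of the parallel group: R_p = 3.533 Ω.
Node voltage V_A = V_supply · R_p/(R_s + R_p) = 31.9 × 0.8039 = 25.64 V.
Branch current I = V_A/R_A = 25.64/4.65 = 5.515 A.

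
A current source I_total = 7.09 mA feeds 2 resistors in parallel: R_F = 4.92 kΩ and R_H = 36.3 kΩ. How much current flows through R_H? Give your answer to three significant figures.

For two parallel branches, I_k = I_total · (other R)/(sum of R).
I(R_H) = 7.09 × 4.92/(4.92 + 36.3) = 7.09 × 0.1194 = 0.8463 mA.

I ≈ 0.846 mA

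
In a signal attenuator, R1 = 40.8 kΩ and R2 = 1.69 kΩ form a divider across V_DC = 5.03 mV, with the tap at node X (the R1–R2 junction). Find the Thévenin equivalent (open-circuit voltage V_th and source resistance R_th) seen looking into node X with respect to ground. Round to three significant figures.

With X open, the divider is unloaded: V_th = 5.03 × 1.69/42.49 = 0.2001 mV.
With V_DC suppressed (replaced by a short), R_th = R1 ‖ R2 = (40.80 × 1.69)/(40.80 + 1.69) = 1.623 kΩ.

V_th ≈ 0.200 mV, R_th ≈ 1.62 kΩ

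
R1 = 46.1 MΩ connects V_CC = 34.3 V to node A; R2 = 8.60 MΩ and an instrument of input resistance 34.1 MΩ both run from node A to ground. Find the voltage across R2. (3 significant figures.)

V_out ≈ 4.45 V

R2 ‖ R_L = (8.60 × 34.1)/(8.60 + 34.1) = 6.868 MΩ.
Voltage divider with the loaded lower leg: V_out = 34.3 × 6.868/(46.1 + 6.868) = 34.3 × 0.1297 = 4.447 V.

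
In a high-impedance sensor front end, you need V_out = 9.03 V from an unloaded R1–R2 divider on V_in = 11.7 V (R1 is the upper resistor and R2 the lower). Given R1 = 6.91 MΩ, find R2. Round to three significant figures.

Required fraction k = V_out/V_in = 0.7718.
Rearranging, R2 = R1·k/(1−k) = 6.91 × 3.382 = 23.37 MΩ.

R2 ≈ 23.4 MΩ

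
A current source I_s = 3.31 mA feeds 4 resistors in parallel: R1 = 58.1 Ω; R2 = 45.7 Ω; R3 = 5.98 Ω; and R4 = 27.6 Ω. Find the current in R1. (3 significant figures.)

ΣG = 1/58.1 + 1/45.7 + 1/5.98 + 1/27.6 = 0.2425.
Current divider: I(R1) = I_s · G_k/ΣG = 3.31 × (0.01721/0.2425) = 3.31 × 0.07096 = 0.2349 mA.

I ≈ 0.235 mA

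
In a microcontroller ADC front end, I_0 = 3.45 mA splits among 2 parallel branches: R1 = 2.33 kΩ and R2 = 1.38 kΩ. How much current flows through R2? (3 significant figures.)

With just two branches, the current splits inversely with resistance.
I(R2) = 3.45 × 2.33/(2.33 + 1.38) = 3.45 × 0.6280 = 2.167 mA.

I ≈ 2.17 mA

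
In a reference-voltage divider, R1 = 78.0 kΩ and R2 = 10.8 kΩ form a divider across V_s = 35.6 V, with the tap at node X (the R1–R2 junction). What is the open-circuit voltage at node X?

V_th ≈ 4.33 V

V_th is the unloaded tap voltage: V_s · R2/(R1+R2) = 35.6 × 0.1216 = 4.330 V.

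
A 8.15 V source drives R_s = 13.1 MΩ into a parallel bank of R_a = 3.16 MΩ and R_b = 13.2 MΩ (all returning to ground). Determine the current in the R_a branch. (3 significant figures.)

I ≈ 0.420 µA

Equivalent of the parallel group: R_p = 2.550 MΩ.
V_A by voltage divider: V_A = 8.15 × 2.550/(13.1 + 2.550) = 1.328 V.
Branch current I = V_A/R_a = 1.328/3.16 = 0.4202 µA.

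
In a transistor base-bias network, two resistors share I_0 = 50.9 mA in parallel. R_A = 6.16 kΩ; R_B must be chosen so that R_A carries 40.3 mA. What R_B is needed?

R_B ≈ 23.4 kΩ

The fraction through R_A equals R_B/(R_A+R_B).
With f = 0.7917, R_B = R_A · f/(1−f) = 6.16 × 3.802 = 23.42 kΩ.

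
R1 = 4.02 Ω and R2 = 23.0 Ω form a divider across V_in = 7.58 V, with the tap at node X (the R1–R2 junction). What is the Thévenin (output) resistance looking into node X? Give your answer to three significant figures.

With V_in suppressed (replaced by a short), R_th = R1 ‖ R2 = (4.020 × 23.0)/(4.020 + 23.0) = 3.422 Ω.

R_th ≈ 3.42 Ω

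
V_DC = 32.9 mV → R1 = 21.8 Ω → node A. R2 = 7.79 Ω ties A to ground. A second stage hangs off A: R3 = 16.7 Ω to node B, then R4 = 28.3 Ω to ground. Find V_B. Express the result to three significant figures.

The second stage (R3 + R4 = 45.00 Ω) loads node A in parallel with R2.
R2 ‖ (R3+R4) = 6.640 Ω.
V_A = 32.9 × 6.640/(21.8 + 6.640) = 7.682 mV.
Stage 2 is unloaded, so V_B = V_A · R4/(R3+R4) = 7.682 × 28.3/45.00 = 4.831 mV.

V_B ≈ 4.83 mV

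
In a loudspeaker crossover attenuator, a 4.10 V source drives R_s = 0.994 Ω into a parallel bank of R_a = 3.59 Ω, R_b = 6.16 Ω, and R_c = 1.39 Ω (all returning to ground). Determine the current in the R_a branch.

Combine the parallel branches: R_p = (1/3.59 + 1/6.16 + 1/1.39)⁻¹ = 0.8618 Ω.
V_A by voltage divider: V_A = 4.10 × 0.8618/(0.994 + 0.8618) = 1.904 V.
I(R_a) = V_A / R_a = 1.904/3.59 = 0.5304 A.
(Equivalently: I_total = 2.209 A, then current-divider fraction G_k/ΣG = 0.2401.)

I ≈ 0.530 A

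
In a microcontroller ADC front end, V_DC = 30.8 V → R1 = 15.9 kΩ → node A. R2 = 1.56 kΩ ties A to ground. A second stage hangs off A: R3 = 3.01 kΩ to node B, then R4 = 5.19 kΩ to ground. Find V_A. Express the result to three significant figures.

Node A sees R2 in parallel with the series input of stage 2, R3 + R4 = 8.200 kΩ.
Effective lower resistance at A: R2 ‖ 8.200 = 1.311 kΩ.
First divider: V_A = V_DC · 1.311/(15.9 + 1.311) = 2.346 V.

V_A ≈ 2.35 V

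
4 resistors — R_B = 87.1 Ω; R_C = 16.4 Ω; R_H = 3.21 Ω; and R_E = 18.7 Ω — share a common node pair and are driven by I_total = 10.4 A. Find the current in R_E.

I ≈ 1.27 A

Conductances: ΣG = 1/87.1 + 1/16.4 + 1/3.21 + 1/18.7 = 0.4375 (1/Ω).
By the current-divider rule, I = I_total · G_k/ΣG = 10.4 × 0.1222 = 1.271 A.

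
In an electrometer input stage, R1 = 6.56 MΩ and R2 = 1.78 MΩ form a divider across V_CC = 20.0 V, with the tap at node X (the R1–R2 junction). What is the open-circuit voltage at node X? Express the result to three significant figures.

V_th ≈ 4.27 V

Open-circuit (no load on X): V_th = V_CC · R2/(R1 + R2) = 20.0 × 1.78/(6.560 + 1.78) = 4.269 V.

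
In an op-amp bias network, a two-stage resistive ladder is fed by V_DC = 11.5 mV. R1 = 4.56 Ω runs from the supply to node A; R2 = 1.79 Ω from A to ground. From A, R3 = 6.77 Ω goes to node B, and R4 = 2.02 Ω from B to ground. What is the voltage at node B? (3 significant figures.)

V_B ≈ 0.650 mV

The second stage (R3 + R4 = 8.790 Ω) loads node A in parallel with R2.
R2 ‖ (R3+R4) = 1.487 Ω.
First divider: V_A = V_DC · 1.487/(4.56 + 1.487) = 2.828 mV.
Then the unloaded second divider: V_B = V_A × R4/(R3+R4) = 2.828 × 0.2298 = 0.6499 mV.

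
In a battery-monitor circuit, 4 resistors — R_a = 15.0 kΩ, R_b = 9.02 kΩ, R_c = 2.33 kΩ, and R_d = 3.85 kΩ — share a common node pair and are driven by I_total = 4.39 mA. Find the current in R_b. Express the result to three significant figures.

I ≈ 0.562 mA

Total conductance ΣG = 1/15.0 + 1/9.02 + 1/2.33 + 1/3.85 = 0.8665 (units of 1/kΩ).
By the current-divider rule, I = I_total · G_k/ΣG = 4.39 × 0.1280 = 0.5617 mA.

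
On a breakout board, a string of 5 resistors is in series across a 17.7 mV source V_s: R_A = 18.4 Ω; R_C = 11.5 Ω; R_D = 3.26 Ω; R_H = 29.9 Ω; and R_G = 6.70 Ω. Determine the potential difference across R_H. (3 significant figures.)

V ≈ 7.59 mV

Total series resistance ΣR = 18.4 + 11.5 + 3.26 + 29.9 + 6.70 = 69.76 Ω.
Voltage divider: V = V_s · (29.90 / 69.76) = 17.7 × 0.4286 = 7.586 mV.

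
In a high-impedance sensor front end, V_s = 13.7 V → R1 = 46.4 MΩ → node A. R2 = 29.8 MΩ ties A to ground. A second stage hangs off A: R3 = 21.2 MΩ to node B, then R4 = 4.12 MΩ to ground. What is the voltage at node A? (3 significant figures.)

V_A ≈ 3.12 V

The second stage (R3 + R4 = 25.32 MΩ) loads node A in parallel with R2.
Effective lower resistance at A: R2 ‖ 25.32 = 13.69 MΩ.
First divider: V_A = V_s · 13.69/(46.4 + 13.69) = 3.121 V.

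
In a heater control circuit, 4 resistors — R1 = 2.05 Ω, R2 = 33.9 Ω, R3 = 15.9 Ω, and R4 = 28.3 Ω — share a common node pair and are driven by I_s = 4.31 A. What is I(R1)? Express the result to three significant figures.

I ≈ 3.42 A

Total conductance ΣG = 1/2.05 + 1/33.9 + 1/15.9 + 1/28.3 = 0.6155 (units of 1/Ω).
By the current-divider rule, I = I_s · G_k/ΣG = 4.31 × 0.7925 = 3.416 A.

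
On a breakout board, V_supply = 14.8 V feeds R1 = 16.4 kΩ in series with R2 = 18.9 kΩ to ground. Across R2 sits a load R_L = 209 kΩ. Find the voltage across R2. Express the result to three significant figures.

The load sits in parallel with R2, giving an effective lower resistance R2' = R2·R_L/(R2+R_L) = 17.33 kΩ.
Voltage divider with the loaded lower leg: V_out = 14.8 × 17.33/(16.4 + 17.33) = 14.8 × 0.5138 = 7.605 V.

V_out ≈ 7.60 V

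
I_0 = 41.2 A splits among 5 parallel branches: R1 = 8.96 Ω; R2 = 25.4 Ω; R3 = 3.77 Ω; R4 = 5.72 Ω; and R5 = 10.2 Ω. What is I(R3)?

Conductances: ΣG = 1/8.96 + 1/25.4 + 1/3.77 + 1/5.72 + 1/10.2 = 0.6891 (1/Ω).
R3 takes the fraction G_k/ΣG = 0.2653/0.6891 = 0.3849, so I = 41.2 × 0.3849 = 15.86 A.

I ≈ 15.9 A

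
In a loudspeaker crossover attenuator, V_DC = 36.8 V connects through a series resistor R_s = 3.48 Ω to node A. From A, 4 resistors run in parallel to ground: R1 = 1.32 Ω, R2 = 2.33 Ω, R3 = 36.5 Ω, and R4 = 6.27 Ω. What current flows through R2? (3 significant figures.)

I ≈ 2.73 A

Equivalent of the parallel group: R_p = 0.7280 Ω.
Node voltage V_A = V_DC · R_p/(R_s + R_p) = 36.8 × 0.1730 = 6.366 V.
Branch current I = V_A/R2 = 6.366/2.33 = 2.732 A.
(Equivalently: I_total = 8.745 A, then current-divider fraction G_k/ΣG = 0.3124.)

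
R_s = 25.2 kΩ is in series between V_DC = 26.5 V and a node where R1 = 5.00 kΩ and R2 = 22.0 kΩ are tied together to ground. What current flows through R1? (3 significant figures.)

I ≈ 0.738 mA

Equivalent of the parallel group: R_p = 4.074 kΩ.
V_A = 26.5 × 4.074/29.27 = 3.688 V.
Branch current I = V_A/R1 = 3.688/5.00 = 0.7376 mA.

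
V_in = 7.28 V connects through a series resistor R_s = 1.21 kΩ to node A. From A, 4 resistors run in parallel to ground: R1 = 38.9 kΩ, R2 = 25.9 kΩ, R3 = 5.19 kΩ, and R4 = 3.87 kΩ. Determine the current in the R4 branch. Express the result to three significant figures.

I ≈ 1.16 mA

Equivalent of the parallel group: R_p = 1.940 kΩ.
Node voltage V_A = V_in · R_p/(R_s + R_p) = 7.28 × 0.6159 = 4.484 V.
I(R4) = V_A / R4 = 4.484/3.87 = 1.159 mA.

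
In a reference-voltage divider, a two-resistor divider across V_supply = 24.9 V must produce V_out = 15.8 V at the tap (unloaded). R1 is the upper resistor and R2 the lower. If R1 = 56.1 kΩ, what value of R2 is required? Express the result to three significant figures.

R2 ≈ 97.4 kΩ

V_out/V_supply = R2/(R1+R2) = 0.6345.
Rearranging, R2 = R1·k/(1−k) = 56.1 × 1.736 = 97.40 kΩ.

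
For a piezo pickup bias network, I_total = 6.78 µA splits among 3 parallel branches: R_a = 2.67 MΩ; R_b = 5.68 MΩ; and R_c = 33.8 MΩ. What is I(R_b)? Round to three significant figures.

ΣG = 1/2.67 + 1/5.68 + 1/33.8 = 0.5802.
By the current-divider rule, I = I_total · G_k/ΣG = 6.78 × 0.3035 = 2.057 µA.

I ≈ 2.06 µA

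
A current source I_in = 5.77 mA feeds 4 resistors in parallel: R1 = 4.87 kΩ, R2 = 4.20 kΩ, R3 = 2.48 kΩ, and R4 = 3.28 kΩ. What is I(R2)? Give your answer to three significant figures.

Conductances: ΣG = 1/4.87 + 1/4.20 + 1/2.48 + 1/3.28 = 1.152 (1/kΩ).
By the current-divider rule, I = I_in · G_k/ΣG = 5.77 × 0.2068 = 1.193 mA.

I ≈ 1.19 mA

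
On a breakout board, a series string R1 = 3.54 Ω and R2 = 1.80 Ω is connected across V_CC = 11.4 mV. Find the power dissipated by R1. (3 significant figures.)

Series current I = V_CC/ΣR = 11.4/5.340 = 2.135 mA.
V(R1) = I·R = 7.557 mV; P = V·I = 7.557 × 2.135 = 16.13 µW.

P ≈ 16.1 µW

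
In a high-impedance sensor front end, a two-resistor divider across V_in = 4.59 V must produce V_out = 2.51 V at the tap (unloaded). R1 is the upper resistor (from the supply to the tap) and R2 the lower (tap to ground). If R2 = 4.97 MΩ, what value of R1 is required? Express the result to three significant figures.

Required fraction k = V_out/V_in = 0.5468.
So R1 = R2 · (V_in/V_out − 1) = 4.97 × (4.59/2.51 − 1) = 4.97 × 0.8287 = 4.119 MΩ.

R1 ≈ 4.12 MΩ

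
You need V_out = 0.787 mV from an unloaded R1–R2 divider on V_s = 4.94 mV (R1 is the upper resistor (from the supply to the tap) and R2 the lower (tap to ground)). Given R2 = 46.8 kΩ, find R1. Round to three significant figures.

R1 ≈ 247 kΩ

V_out/V_s = R2/(R1+R2) = 0.1593.
R1 = R2·(1/k − 1) = 46.8 × 5.277 = 247.0 kΩ.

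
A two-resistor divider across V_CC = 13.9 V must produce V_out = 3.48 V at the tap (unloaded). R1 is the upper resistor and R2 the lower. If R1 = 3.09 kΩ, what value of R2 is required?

V_out/V_CC = R2/(R1+R2) = 0.2504.
Rearranging, R2 = R1·k/(1−k) = 3.09 × 0.3340 = 1.032 kΩ.

R2 ≈ 1.03 kΩ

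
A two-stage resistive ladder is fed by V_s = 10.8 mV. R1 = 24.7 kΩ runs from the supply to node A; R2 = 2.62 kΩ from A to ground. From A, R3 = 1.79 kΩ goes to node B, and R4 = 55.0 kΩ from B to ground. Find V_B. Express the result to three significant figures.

V_B ≈ 0.963 mV

Looking into the second stage from A: R3 + R4 = 56.79 kΩ appears in parallel with R2.
R2 ‖ (R3+R4) = 2.504 kΩ.
So V_A = 10.8 × 0.09206 = 0.9943 mV.
Stage 2 is unloaded, so V_B = V_A · R4/(R3+R4) = 0.9943 × 55.0/56.79 = 0.9629 mV.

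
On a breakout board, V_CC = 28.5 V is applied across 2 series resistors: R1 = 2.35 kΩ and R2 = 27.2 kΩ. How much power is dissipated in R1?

P ≈ 2.19 mW

Series current I = V_CC/ΣR = 28.5/29.55 = 0.9645 mA.
P(R1) = I²·R1 = (0.9645)² × 2.35 = 2.186 mW.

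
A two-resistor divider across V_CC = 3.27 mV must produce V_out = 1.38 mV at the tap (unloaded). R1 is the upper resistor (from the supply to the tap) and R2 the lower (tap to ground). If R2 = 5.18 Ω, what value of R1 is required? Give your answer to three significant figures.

R1 ≈ 7.09 Ω

Required fraction k = V_out/V_CC = 0.4220.
R1 = R2·(1/k − 1) = 5.18 × 1.370 = 7.094 Ω.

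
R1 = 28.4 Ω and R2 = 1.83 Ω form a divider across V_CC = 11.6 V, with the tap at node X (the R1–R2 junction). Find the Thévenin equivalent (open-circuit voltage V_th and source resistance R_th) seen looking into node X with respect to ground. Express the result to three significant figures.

Open-circuit (no load on X): V_th = V_CC · R2/(R1 + R2) = 11.6 × 1.83/(28.40 + 1.83) = 0.7022 V.
Looking into X with the source shorted: R_th = R1·R2/(R1+R2) = 28.40 × 1.83/30.23 = 1.719 Ω.

V_th ≈ 0.702 V, R_th ≈ 1.72 Ω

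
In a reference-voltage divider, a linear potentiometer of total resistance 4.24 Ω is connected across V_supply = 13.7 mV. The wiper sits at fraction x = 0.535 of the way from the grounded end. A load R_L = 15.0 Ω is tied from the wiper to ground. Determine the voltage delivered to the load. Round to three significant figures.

V_out ≈ 6.85 mV

Split the track: R_lower = x·R_p = 2.268 Ω, R_upper = (1−x)·R_p = 1.972 Ω.
Lower segment in parallel with the load: 2.268 ‖ 15.0 = 1.970 Ω.
V_out = 13.7 × 1.970/(1.972 + 1.970) = 6.848 mV.
(Unloaded: V_out = x·V_supply = 7.33 mV.)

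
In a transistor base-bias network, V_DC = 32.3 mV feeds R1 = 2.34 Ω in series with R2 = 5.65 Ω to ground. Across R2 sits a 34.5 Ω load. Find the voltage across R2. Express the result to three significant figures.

V_out ≈ 21.8 mV

First combine the lower leg with the load: R2 ‖ R_L = 4.855 Ω.
Then V_out = V_DC · R2'/(R1 + R2') = 32.3 × 4.855/7.195 = 21.80 mV.
(Unloaded it would be 22.8 mV; the load pulls it down.)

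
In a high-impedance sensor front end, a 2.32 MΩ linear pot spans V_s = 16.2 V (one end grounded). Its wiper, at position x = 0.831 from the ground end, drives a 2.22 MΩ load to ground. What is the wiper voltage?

V_out ≈ 11.7 V

The pot divides into 0.3921 MΩ above the wiper and 1.928 MΩ below.
(x·R_p) ‖ R_L = 1.032 MΩ.
Then V_out = V_s · 1.032/(0.3921 + 1.032) = 11.74 V.
(Unloaded: V_out = x·V_s = 13.5 V.)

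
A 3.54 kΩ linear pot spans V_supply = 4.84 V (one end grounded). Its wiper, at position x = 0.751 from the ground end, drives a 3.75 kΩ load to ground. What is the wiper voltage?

V_out ≈ 3.09 V

The pot divides into 0.8815 kΩ above the wiper and 2.659 kΩ below.
(x·R_p) ‖ R_L = 1.556 kΩ.
V_out = 4.84 × 1.556/(0.8815 + 1.556) = 3.089 V.
(Unloaded: V_out = x·V_supply = 3.63 V.)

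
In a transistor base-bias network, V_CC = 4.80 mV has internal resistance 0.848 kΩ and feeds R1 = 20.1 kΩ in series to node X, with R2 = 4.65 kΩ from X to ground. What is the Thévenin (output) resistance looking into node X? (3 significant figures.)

R_th ≈ 3.81 kΩ

R1' = 0.848 + 20.1 = 20.95 kΩ (source resistance + R1).
Zeroing V_CC shorts the top of R1' to ground, so R_th = R1' ‖ R2 = 3.805 kΩ.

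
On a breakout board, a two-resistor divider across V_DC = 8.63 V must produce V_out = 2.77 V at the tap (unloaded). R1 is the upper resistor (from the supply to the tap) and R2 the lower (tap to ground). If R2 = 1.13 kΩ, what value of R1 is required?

Required fraction k = V_out/V_DC = 0.3210.
R1 = R2·(1/k − 1) = 1.13 × 2.116 = 2.391 kΩ.

R1 ≈ 2.39 kΩ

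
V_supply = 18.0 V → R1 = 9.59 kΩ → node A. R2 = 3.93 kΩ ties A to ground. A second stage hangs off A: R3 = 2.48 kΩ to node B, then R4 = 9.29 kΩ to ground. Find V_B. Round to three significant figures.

V_B ≈ 3.34 V

The second stage (R3 + R4 = 11.77 kΩ) loads node A in parallel with R2.
R2 ‖ (R3+R4) = 2.946 kΩ.
So V_A = 18.0 × 0.2350 = 4.230 V.
Stage 2 is unloaded, so V_B = V_A · R4/(R3+R4) = 4.230 × 9.29/11.77 = 3.339 V.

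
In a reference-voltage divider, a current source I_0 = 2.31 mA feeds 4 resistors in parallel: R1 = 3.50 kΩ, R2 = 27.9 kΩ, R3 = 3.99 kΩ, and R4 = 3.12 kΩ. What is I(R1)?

I ≈ 0.739 mA

Total conductance ΣG = 1/3.50 + 1/27.9 + 1/3.99 + 1/3.12 = 0.8927 (units of 1/kΩ).
Current divider: I(R1) = I_0 · G_k/ΣG = 2.31 × (0.2857/0.8927) = 2.31 × 0.3201 = 0.7393 mA.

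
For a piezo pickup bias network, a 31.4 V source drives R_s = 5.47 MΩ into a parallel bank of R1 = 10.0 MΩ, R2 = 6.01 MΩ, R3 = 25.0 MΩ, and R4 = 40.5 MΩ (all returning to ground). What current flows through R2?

Parallel bank: R_p = 1/(1/10.0 + 1/6.01 + 1/25.0 + 1/40.5) = 3.020 MΩ.
V_A by voltage divider: V_A = 31.4 × 3.020/(5.47 + 3.020) = 11.17 V.
I(R2) = V_A / R2 = 11.17/6.01 = 1.859 µA.

I ≈ 1.86 µA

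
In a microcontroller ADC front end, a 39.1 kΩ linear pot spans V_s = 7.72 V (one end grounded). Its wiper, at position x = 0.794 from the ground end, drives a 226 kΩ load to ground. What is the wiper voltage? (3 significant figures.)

The pot divides into 8.055 kΩ above the wiper and 31.05 kΩ below.
Lower segment in parallel with the load: 31.05 ‖ 226 = 27.30 kΩ.
V_out = 7.72 × 27.30/(8.055 + 27.30) = 5.961 V.
(Unloaded: V_out = x·V_s = 6.13 V.)

V_out ≈ 5.96 V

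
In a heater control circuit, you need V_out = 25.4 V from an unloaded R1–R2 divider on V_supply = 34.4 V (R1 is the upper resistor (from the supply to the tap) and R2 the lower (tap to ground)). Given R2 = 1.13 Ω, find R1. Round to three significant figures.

V_out/V_supply = R2/(R1+R2) = 0.7384.
Rearranging, R1 = R2·(1−k)/k = 1.13 × 0.3543 = 0.4004 Ω.

R1 ≈ 0.400 Ω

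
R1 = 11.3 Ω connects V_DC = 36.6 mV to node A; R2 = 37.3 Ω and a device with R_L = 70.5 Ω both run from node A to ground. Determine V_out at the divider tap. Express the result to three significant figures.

First combine the lower leg with the load: R2 ‖ R_L = 24.39 Ω.
Voltage divider with the loaded lower leg: V_out = 36.6 × 24.39/(11.3 + 24.39) = 36.6 × 0.6834 = 25.01 mV.

V_out ≈ 25.0 mV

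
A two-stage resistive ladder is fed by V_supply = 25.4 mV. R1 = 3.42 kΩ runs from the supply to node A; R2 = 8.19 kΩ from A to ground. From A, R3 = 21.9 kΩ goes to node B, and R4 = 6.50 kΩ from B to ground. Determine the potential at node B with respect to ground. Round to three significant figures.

V_B ≈ 3.78 mV

The second stage (R3 + R4 = 28.40 kΩ) loads node A in parallel with R2.
R2 ‖ (R3+R4) = 6.357 kΩ.
First divider: V_A = V_supply · 6.357/(3.42 + 6.357) = 16.51 mV.
Stage 2 is unloaded, so V_B = V_A · R4/(R3+R4) = 16.51 × 6.50/28.40 = 3.780 mV.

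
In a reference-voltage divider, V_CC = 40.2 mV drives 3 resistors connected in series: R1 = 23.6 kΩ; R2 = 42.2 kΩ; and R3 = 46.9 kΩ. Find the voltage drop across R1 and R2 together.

V ≈ 23.5 mV

ΣR = 23.6 + 42.2 + 46.9 = 112.7 kΩ.
R_{R1..R2} = 23.6 + 42.2 = 65.80 kΩ.
By the voltage-divider rule, V = 40.2 × 65.80/112.7 = 23.47 mV.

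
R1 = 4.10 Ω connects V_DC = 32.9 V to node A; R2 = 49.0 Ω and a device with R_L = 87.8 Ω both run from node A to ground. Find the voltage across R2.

R2 ‖ R_L = (49.0 × 87.8)/(49.0 + 87.8) = 31.45 Ω.
Voltage divider with the loaded lower leg: V_out = 32.9 × 31.45/(4.10 + 31.45) = 32.9 × 0.8847 = 29.11 V.

V_out ≈ 29.1 V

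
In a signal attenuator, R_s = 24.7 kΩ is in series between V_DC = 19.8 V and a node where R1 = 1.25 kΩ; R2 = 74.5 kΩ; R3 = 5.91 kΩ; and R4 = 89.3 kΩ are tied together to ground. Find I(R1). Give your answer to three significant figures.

Parallel bank: R_p = 1/(1/1.25 + 1/74.5 + 1/5.91 + 1/89.3) = 1.006 kΩ.
V_A = 19.8 × 1.006/25.71 = 0.7750 V.
I(R1) = V_A / R1 = 0.7750/1.25 = 0.6200 mA.

I ≈ 0.620 mA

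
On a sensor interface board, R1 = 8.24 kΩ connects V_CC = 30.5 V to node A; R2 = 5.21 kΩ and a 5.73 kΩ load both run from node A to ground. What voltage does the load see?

V_out ≈ 7.59 V

The load sits in parallel with R2, giving an effective lower resistance R2' = R2·R_L/(R2+R_L) = 2.729 kΩ.
Voltage divider with the loaded lower leg: V_out = 30.5 × 2.729/(8.24 + 2.729) = 30.5 × 0.2488 = 7.588 V.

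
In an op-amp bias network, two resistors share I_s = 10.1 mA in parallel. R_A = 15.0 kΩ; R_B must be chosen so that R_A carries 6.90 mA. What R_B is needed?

Two-branch current divider: I_A = I_s · R_B/(R_A + R_B).
6.90/10.1 = R_B/(R_A + R_B) → R_B = R_A · (0.6832)/(1 − 0.6832) = 15.0 × 2.156 = 32.34 kΩ.

R_B ≈ 32.3 kΩ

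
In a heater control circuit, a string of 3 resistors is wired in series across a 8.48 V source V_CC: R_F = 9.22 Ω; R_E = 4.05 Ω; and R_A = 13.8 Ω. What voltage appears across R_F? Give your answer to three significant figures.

V ≈ 2.89 V

Series total: ΣR = 9.22 + 4.05 + 13.8 = 27.07 Ω.
Voltage divider: V = V_CC · (9.220 / 27.07) = 8.48 × 0.3406 = 2.888 V.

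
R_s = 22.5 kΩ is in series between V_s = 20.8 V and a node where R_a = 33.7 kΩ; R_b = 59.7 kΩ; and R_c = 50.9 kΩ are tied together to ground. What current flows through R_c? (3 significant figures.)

Equivalent of the parallel group: R_p = 15.14 kΩ.
V_A by voltage divider: V_A = 20.8 × 15.14/(22.5 + 15.14) = 8.365 V.
Branch current I = V_A/R_c = 8.365/50.9 = 0.1643 mA.

I ≈ 0.164 mA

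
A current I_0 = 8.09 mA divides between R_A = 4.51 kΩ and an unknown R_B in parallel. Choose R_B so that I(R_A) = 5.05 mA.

R_B ≈ 7.49 kΩ

Two-branch current divider: I_A = I_0 · R_B/(R_A + R_B).
With f = 0.6242, R_B = R_A · f/(1−f) = 4.51 × 1.661 = 7.492 kΩ.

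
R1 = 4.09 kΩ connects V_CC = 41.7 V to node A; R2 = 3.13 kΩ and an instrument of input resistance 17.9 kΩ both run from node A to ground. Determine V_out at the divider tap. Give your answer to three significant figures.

V_out ≈ 16.4 V

The load sits in parallel with R2, giving an effective lower resistance R2' = R2·R_L/(R2+R_L) = 2.664 kΩ.
Voltage divider with the loaded lower leg: V_out = 41.7 × 2.664/(4.09 + 2.664) = 41.7 × 0.3944 = 16.45 V.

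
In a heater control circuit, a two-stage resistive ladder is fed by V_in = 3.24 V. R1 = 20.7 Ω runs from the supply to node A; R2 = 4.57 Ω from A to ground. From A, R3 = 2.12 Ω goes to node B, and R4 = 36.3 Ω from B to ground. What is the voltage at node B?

V_B ≈ 0.504 V

The second stage (R3 + R4 = 38.42 Ω) loads node A in parallel with R2.
R2 ‖ (R3+R4) = 4.084 Ω.
First divider: V_A = V_in · 4.084/(20.7 + 4.084) = 0.5339 V.
Stage 2 is unloaded, so V_B = V_A · R4/(R3+R4) = 0.5339 × 36.3/38.42 = 0.5045 V.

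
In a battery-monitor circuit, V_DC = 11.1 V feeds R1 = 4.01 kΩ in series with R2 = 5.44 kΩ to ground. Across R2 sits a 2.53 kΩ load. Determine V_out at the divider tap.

V_out ≈ 3.34 V

First combine the lower leg with the load: R2 ‖ R_L = 1.727 kΩ.
Now apply the divider: V_out = 11.1 × 0.3010 = 3.341 V.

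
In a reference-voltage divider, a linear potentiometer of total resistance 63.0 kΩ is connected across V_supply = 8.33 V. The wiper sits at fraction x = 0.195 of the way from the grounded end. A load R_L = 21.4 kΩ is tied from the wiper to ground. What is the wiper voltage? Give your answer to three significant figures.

The pot divides into 50.71 kΩ above the wiper and 12.29 kΩ below.
Lower segment in parallel with the load: 12.29 ‖ 21.4 = 7.805 kΩ.
V_out = 8.33 × 7.805/(50.71 + 7.805) = 1.111 V.
(Unloaded: V_out = x·V_supply = 1.62 V.)

V_out ≈ 1.11 V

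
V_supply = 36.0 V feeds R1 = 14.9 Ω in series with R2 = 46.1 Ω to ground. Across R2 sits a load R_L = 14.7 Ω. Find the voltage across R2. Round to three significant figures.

R2 ‖ R_L = (46.1 × 14.7)/(46.1 + 14.7) = 11.15 Ω.
Voltage divider with the loaded lower leg: V_out = 36.0 × 11.15/(14.9 + 11.15) = 36.0 × 0.4279 = 15.41 V.
(Unloaded it would be 27.2 V; the load pulls it down.)

V_out ≈ 15.4 V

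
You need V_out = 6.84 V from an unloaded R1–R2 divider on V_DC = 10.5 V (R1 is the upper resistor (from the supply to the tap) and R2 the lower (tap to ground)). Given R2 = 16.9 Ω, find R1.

R1 ≈ 9.04 Ω

V_out/V_DC = R2/(R1+R2) = 0.6514.
So R1 = R2 · (V_DC/V_out − 1) = 16.9 × (10.5/6.84 − 1) = 16.9 × 0.5351 = 9.043 Ω.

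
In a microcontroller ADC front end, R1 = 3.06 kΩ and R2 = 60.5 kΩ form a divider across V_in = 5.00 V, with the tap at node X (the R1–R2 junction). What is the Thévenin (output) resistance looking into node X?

With V_in suppressed (replaced by a short), R_th = R1 ‖ R2 = (3.060 × 60.5)/(3.060 + 60.5) = 2.913 kΩ.

R_th ≈ 2.91 kΩ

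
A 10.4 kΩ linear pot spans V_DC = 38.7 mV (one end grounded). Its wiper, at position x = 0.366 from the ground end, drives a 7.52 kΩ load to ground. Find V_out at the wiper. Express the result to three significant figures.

V_out ≈ 10.7 mV

Split the track: R_lower = x·R_p = 3.806 kΩ, R_upper = (1−x)·R_p = 6.594 kΩ.
R_L loads the lower segment: effective lower R = 2.527 kΩ.
Loaded-divider output: V_out = 38.7 × 0.2771 = 10.72 mV.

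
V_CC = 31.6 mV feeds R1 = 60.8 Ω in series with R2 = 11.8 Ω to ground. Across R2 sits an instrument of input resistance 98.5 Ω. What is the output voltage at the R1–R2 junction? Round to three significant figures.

V_out ≈ 4.67 mV

The load sits in parallel with R2, giving an effective lower resistance R2' = R2·R_L/(R2+R_L) = 10.54 Ω.
Voltage divider with the loaded lower leg: V_out = 31.6 × 10.54/(60.8 + 10.54) = 31.6 × 0.1477 = 4.668 mV.
(Unloaded it would be 5.14 mV; the load pulls it down.)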